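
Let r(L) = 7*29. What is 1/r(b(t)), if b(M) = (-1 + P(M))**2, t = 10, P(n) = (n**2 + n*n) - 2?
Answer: 1/203 ≈ 0.0049261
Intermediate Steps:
P(n) = -2 + 2*n**2 (P(n) = (n**2 + n**2) - 2 = 2*n**2 - 2 = -2 + 2*n**2)
b(M) = (-3 + 2*M**2)**2 (b(M) = (-1 + (-2 + 2*M**2))**2 = (-3 + 2*M**2)**2)
r(L) = 203
1/r(b(t)) = 1/203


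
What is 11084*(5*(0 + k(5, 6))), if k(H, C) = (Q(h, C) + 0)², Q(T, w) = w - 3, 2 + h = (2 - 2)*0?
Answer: 498780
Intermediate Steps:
h = -2 (h = -2 + (2 - 2)*0 = -2 + 0*0 = -2 + 0 = -2)
Q(T, w) = -3 + w
k(H, C) = (-3 + C)² (k(H, C) = ((-3 + C) + 0)² = (-3 + C)²)
11084*(5*(0 + k(5, 6))) = 11084*(5*(0 + (-3 + 6)²)) = 11084*(5*(0 + 3²)) = 11084*(5*(0 + 9)) = 11084*(5*9) = 11084*45 = 498780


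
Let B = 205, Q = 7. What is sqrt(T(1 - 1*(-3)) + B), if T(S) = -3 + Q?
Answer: sqrt(209) ≈ 14.457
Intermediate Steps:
T(S) = 4 (T(S) = -3 + 7 = 4)
sqrt(T(1 - 1*(-3)) + B) = sqrt(4 + 205) = sqrt(209)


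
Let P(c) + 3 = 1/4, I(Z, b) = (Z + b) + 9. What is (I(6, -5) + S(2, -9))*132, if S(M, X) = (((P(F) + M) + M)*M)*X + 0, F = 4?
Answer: -1650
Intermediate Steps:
I(Z, b) = 9 + Z + b
P(c) = -11/4 (P(c) = -3 + 1/4 = -11/4)
S(M, X) = M*X*(-11/4 + 2*M) (S(M, X) = (((-11/4 + M) + M)*M)*X + 0 = ((-11/4 + 2*M)*M)*X + 0 = (M*(-11/4 + 2*M))*X + 0 = M*X*(-11/4 + 2*M) + 0 = M*X*(-11/4 + 2*M))
(I(6, -5) + S(2, -9))*132 = ((9 + 6 - 5) + (1/4)*2*(-9)*(-11 + 8*2))*132 = (10 + (1/4)*2*(-9)*(-11 + 16))*132 = (10 + (1/4)*2*(-9)*5)*132 = (10 - 45/2)*132 = -25/2*132 = -1650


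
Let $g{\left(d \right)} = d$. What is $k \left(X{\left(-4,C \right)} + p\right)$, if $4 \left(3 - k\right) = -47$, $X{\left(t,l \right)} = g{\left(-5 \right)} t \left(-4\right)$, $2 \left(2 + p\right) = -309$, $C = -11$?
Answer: $- \frac{27907}{8} \approx -3488.4$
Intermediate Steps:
$p = - \frac{313}{2}$ ($p = -2 + \frac{1}{2} \left(-309\right) = -2 - \frac{309}{2} = - \frac{313}{2} \approx -156.5$)
$X{\left(t,l \right)} = 20 t$ ($X{\left(t,l \right)} = - 5 t \left(-4\right) = 20 t$)
$k = \frac{59}{4}$ ($k = 3 - - \frac{47}{4} = 3 + \frac{47}{4} = \frac{59}{4} \approx 14.75$)
$k \left(X{\left(-4,C \right)} + p\right) = \frac{59 \left(20 \left(-4\right) - \frac{313}{2}\right)}{4} = \frac{59 \left(-80 - \frac{313}{2}\right)}{4} = \frac{59}{4} \left(- \frac{473}{2}\right) = - \frac{27907}{8}$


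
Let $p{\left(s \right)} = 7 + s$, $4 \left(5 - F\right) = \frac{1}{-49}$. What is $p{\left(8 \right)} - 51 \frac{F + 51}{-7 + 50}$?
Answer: $- \frac{433407}{8428} \approx -51.425$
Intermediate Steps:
$F = \frac{981}{196}$ ($F = 5 - \frac{1}{4 \left(-49\right)} = 5 - - \frac{1}{196} = 5 + \frac{1}{196} = \frac{981}{196} \approx 5.0051$)
$p{\left(8 \right)} - 51 \frac{F + 51}{-7 + 50} = \left(7 + 8\right) - 51 \frac{\frac{981}{196} + 51}{-7 + 50} = 15 - 51 \frac{10977}{196 \cdot 43} = 15 - 51 \cdot \frac{10977}{196} \cdot \frac{1}{43} = 15 - \frac{559827}{8428} = - \frac{433407}{8428}$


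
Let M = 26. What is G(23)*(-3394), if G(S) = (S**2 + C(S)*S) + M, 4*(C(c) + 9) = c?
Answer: -3259937/2 ≈ -1.6300e+6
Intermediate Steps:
C(c) = -9 + c/4
G(S) = 26 + S**2 + S*(-9 + S/4) (G(S) = (S**2 + (-9 + S/4)*S) + 26 = (S**2 + S*(-9 + S/4)) + 26 = 26 + S**2 + S*(-9 + S/4))
G(23)*(-3394) = (26 - 9*23 + (5/4)*23**2)*(-3394) = (26 - 207 + (5/4)*529)*(-3394) = (26 - 207 + 2645/4)*(-3394) = (1921/4)*(-3394) = -3259937/2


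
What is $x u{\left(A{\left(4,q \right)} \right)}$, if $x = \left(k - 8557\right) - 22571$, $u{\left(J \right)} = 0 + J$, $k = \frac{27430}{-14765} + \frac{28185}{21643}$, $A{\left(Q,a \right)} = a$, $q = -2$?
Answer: $\frac{3978962719810}{63911779} \approx 62257.0$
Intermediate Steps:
$k = - \frac{35503193}{63911779}$ ($k = 27430 \left(- \frac{1}{14765}\right) + 28185 \cdot \frac{1}{21643} = - \frac{5486}{2953} + \frac{28185}{21643} = - \frac{35503193}{63911779} \approx -0.5555$)
$u{\left(J \right)} = J$
$x = - \frac{1989481359905}{63911779}$ ($x = \left(- \frac{35503193}{63911779} - 8557\right) - 22571 = - \frac{546928596096}{63911779} - 22571 = - \frac{1989481359905}{63911779} \approx -31129.0$)
$x u{\left(A{\left(4,q \right)} \right)} = \left(- \frac{1989481359905}{63911779}\right) \left(-2\right) = \frac{3978962719810}{63911779}$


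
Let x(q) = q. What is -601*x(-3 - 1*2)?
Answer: 3005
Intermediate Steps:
-601*x(-3 - 1*2) = -601*(-3 - 1*2) = -601*(-3 - 2) = -601*(-5) = 3005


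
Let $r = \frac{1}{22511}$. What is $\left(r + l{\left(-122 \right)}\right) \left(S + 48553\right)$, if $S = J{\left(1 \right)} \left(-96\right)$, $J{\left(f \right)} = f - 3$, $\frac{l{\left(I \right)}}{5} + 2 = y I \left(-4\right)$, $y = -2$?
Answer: $- \frac{5365790569805}{22511} \approx -2.3836 \cdot 10^{8}$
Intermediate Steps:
$l{\left(I \right)} = -10 + 40 I$ ($l{\left(I \right)} = -10 + 5 - 2 I \left(-4\right) = -10 + 5 \cdot 8 I = -10 + 40 I$)
$J{\left(f \right)} = -3 + f$ ($J{\left(f \right)} = f - 3 = -3 + f$)
$r = \frac{1}{22511} \approx 4.4423 \cdot 10^{-5}$
$S = 192$ ($S = \left(-3 + 1\right) \left(-96\right) = \left(-2\right) \left(-96\right) = 192$)
$\left(r + l{\left(-122 \right)}\right) \left(S + 48553\right) = \left(\frac{1}{22511} + \left(-10 + 40 \left(-122\right)\right)\right) \left(192 + 48553\right) = \left(\frac{1}{22511} - 4890\right) 48745 = \left(- \frac{110078789}{22511}\right) 48745 = - \frac{5365790569805}{22511}$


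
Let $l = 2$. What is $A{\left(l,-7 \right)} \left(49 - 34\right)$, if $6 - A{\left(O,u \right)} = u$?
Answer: $195$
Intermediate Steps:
$A{\left(O,u \right)} = 6 - u$
$A{\left(l,-7 \right)} \left(49 - 34\right) = \left(6 - -7\right) \left(49 - 34\right) = \left(6 + 7\right) 15 = 13 \cdot 15 = 195$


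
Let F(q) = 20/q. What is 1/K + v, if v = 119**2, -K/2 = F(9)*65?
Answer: 36818591/2600 ≈ 14161.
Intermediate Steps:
K = -2600/9 (K = -2*20/9*65 = -2*20*(1/9)*65 = -40*65/9 = -2*1300/9 = -2600/9 ≈ -288.89)
v = 14161
1/K + v = 1/(-2600/9) + 14161 = -9/2600 + 14161 = 36818591/2600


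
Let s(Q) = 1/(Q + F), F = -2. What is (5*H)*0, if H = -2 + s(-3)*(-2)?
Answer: 0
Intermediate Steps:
s(Q) = 1/(-2 + Q) (s(Q) = 1/(Q - 2) = 1/(-2 + Q))
H = -8/5 (H = -2 - 2/(-2 - 3) = -2 - 2/(-5) = -2 - ⅕*(-2) = -2 + ⅖ = -8/5 ≈ -1.6000)
(5*H)*0 = (5*(-8/5))*0 = -8*0 = 0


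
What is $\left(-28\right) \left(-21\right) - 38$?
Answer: $550$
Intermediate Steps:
$\left(-28\right) \left(-21\right) - 38 = 588 - 38 = 550$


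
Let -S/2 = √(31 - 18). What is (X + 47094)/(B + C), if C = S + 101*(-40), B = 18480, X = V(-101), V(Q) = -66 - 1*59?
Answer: 169558090/52128387 + 46969*√13/104256774 ≈ 3.2543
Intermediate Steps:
V(Q) = -125 (V(Q) = -66 - 59 = -125)
X = -125
S = -2*√13 (S = -2*√(31 - 18) = -2*√13 ≈ -7.2111)
C = -4040 - 2*√13 (C = -2*√13 + 101*(-40) = -2*√13 - 4040 = -4040 - 2*√13 ≈ -4047.2)
(X + 47094)/(B + C) = (-125 + 47094)/(18480 + (-4040 - 2*√13)) = 46969/(14440 - 2*√13)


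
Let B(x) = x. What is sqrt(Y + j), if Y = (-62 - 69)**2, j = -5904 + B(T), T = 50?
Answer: sqrt(11307) ≈ 106.33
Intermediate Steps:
j = -5854 (j = -5904 + 50 = -5854)
Y = 17161 (Y = (-131)**2 = 17161)
sqrt(Y + j) = sqrt(17161 - 5854) = sqrt(11307)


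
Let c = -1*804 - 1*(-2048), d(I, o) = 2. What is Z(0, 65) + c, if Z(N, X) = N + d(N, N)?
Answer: 1246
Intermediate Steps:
c = 1244 (c = -804 + 2048 = 1244)
Z(N, X) = 2 + N (Z(N, X) = N + 2 = 2 + N)
Z(0, 65) + c = (2 + 0) + 1244 = 2 + 1244 = 1246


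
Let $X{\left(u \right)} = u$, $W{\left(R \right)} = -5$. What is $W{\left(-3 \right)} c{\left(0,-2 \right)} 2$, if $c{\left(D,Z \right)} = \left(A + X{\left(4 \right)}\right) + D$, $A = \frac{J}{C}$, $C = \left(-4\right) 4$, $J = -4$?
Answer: $- \frac{85}{2} \approx -42.5$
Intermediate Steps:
$C = -16$
$A = \frac{1}{4}$ ($A = - \frac{4}{-16} = \left(-4\right) \left(- \frac{1}{16}\right) = \frac{1}{4} \approx 0.25$)
$c{\left(D,Z \right)} = \frac{17}{4} + D$ ($c{\left(D,Z \right)} = \left(\frac{1}{4} + 4\right) + D = \frac{17}{4} + D$)
$W{\left(-3 \right)} c{\left(0,-2 \right)} 2 = - 5 \left(\frac{17}{4} + 0\right) 2 = \left(-5\right) \frac{17}{4} \cdot 2 = \left(- \frac{85}{4}\right) 2 = - \frac{85}{2}$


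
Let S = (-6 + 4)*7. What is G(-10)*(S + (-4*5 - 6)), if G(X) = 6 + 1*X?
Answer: 160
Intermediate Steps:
S = -14 (S = -2*7 = -14)
G(X) = 6 + X
G(-10)*(S + (-4*5 - 6)) = (6 - 10)*(-14 + (-4*5 - 6)) = -4*(-14 + (-20 - 6)) = -4*(-14 - 26) = -4*(-40) = 160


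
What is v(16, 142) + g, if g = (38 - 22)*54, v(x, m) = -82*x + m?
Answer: -306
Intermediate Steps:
v(x, m) = m - 82*x
g = 864 (g = 16*54 = 864)
v(16, 142) + g = (142 - 82*16) + 864 = (142 - 1312) + 864 = -1170 + 864 = -306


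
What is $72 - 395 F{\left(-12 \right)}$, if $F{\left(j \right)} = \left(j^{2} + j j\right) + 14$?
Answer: $-119218$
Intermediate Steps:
$F{\left(j \right)} = 14 + 2 j^{2}$ ($F{\left(j \right)} = \left(j^{2} + j^{2}\right) + 14 = 2 j^{2} + 14 = 14 + 2 j^{2}$)
$72 - 395 F{\left(-12 \right)} = 72 - 395 \left(14 + 2 \left(-12\right)^{2}\right) = 72 - 395 \left(14 + 2 \cdot 144\right) = 72 - 395 \left(14 + 288\right) = 72 - 119290 = -119218$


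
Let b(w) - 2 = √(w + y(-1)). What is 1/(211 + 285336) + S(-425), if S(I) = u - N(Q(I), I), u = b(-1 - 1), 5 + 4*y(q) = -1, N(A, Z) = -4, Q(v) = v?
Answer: 1713283/285547 + I*√14/2 ≈ 6.0 + 1.8708*I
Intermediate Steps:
y(q) = -3/2 (y(q) = -5/4 + (¼)*(-1) = -5/4 - ¼ = -3/2)
b(w) = 2 + √(-3/2 + w) (b(w) = 2 + √(w - 3/2) = 2 + √(-3/2 + w))
u = 2 + I*√14/2 (u = 2 + √(-6 + 4*(-1 - 1))/2 = 2 + √(-6 + 4*(-2))/2 = 2 + √(-6 - 8)/2 = 2 + √(-14)/2 = 2 + (I*√14)/2 = 2 + I*√14/2 ≈ 2.0 + 1.8708*I)
S(I) = 6 + I*√14/2 (S(I) = (2 + I*√14/2) - 1*(-4) = (2 + I*√14/2) + 4 = 6 + I*√14/2)
1/(211 + 285336) + S(-425) = 1/(211 + 285336) + (6 + I*√14/2) = 1/285547 + (6 + I*√14/2) = 1713283/285547 + I*√14/2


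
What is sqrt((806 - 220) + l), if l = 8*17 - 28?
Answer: sqrt(694) ≈ 26.344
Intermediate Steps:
l = 108 (l = 136 - 28 = 108)
sqrt((806 - 220) + l) = sqrt((806 - 220) + 108) = sqrt(586 + 108) = sqrt(694)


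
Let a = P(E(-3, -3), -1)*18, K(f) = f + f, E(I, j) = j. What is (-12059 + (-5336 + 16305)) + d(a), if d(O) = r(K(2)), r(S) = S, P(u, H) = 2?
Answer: -1086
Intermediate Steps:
K(f) = 2*f
a = 36 (a = 2*18 = 36)
d(O) = 4 (d(O) = 2*2 = 4)
(-12059 + (-5336 + 16305)) + d(a) = (-12059 + (-5336 + 16305)) + 4 = (-12059 + 10969) + 4 = -1090 + 4 = -1086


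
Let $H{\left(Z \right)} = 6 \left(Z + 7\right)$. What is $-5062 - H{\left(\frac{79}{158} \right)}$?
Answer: $-5107$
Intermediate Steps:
$H{\left(Z \right)} = 42 + 6 Z$ ($H{\left(Z \right)} = 6 \left(7 + Z\right) = 42 + 6 Z$)
$-5062 - H{\left(\frac{79}{158} \right)} = -5062 - \left(42 + 6 \cdot \frac{79}{158}\right) = -5062 - \left(42 + 6 \cdot 79 \cdot \frac{1}{158}\right) = -5062 - \left(42 + 6 \cdot \frac{1}{2}\right) = -5062 - \left(42 + 3\right) = -5062 - 45 = -5107$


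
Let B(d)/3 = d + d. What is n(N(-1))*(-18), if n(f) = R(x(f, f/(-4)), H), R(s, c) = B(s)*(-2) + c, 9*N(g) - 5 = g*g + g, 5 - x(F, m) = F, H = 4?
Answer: 888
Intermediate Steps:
x(F, m) = 5 - F
B(d) = 6*d (B(d) = 3*(d + d) = 3*(2*d) = 6*d)
N(g) = 5/9 + g/9 + g²/9 (N(g) = 5/9 + (g*g + g)/9 = 5/9 + (g² + g)/9 = 5/9 + (g + g²)/9 = 5/9 + (g/9 + g²/9) = 5/9 + g/9 + g²/9)
R(s, c) = c - 12*s (R(s, c) = (6*s)*(-2) + c = -12*s + c = c - 12*s)
n(f) = -56 + 12*f (n(f) = 4 - 12*(5 - f) = 4 + (-60 + 12*f) = -56 + 12*f)
n(N(-1))*(-18) = (-56 + 12*(5/9 + (⅑)*(-1) + (⅑)*(-1)²))*(-18) = (-56 + 12*(5/9 - ⅑ + (⅑)*1))*(-18) = (-56 + 12*(5/9 - ⅑ + ⅑))*(-18) = (-56 + 12*(5/9))*(-18) = (-56 + 20/3)*(-18) = -148/3*(-18) = 888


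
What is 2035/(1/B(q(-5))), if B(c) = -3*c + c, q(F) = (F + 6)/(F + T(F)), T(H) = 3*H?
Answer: 407/2 ≈ 203.50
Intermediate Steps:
q(F) = (6 + F)/(4*F) (q(F) = (F + 6)/(F + 3*F) = (6 + F)/((4*F)) = (6 + F)*(1/(4*F)) = (6 + F)/(4*F))
B(c) = -2*c
2035/(1/B(q(-5))) = 2035/(1/(-(6 - 5)/(2*(-5)))) = 2035/(1/(-(-1)/(2*5))) = 2035/(1/(-2*(-1/20))) = 2035/(1/(⅒)) = 2035/10 = 2035*(⅒) = 407/2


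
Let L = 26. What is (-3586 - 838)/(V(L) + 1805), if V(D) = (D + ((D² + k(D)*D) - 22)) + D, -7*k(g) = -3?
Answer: -30968/17655 ≈ -1.7541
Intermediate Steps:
k(g) = 3/7 (k(g) = -⅐*(-3) = 3/7)
V(D) = -22 + D² + 17*D/7 (V(D) = (D + ((D² + 3*D/7) - 22)) + D = (D + (-22 + D² + 3*D/7)) + D = (-22 + D² + 10*D/7) + D = -22 + D² + 17*D/7)
(-3586 - 838)/(V(L) + 1805) = (-3586 - 838)/((-22 + 26² + (17/7)*26) + 1805) = -4424/((-22 + 676 + 442/7) + 1805) = -4424/(5020/7 + 1805) = -4424/17655/7 = -4424*7/17655 = -30968/17655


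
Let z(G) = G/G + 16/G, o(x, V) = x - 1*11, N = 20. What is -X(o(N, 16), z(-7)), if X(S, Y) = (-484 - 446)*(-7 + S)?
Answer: 1860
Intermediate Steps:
o(x, V) = -11 + x (o(x, V) = x - 11 = -11 + x)
z(G) = 1 + 16/G
X(S, Y) = 6510 - 930*S (X(S, Y) = -930*(-7 + S) = 6510 - 930*S)
-X(o(N, 16), z(-7)) = -(6510 - 930*(-11 + 20)) = -(6510 - 930*9) = -(6510 - 8370) = -1*(-1860) = 1860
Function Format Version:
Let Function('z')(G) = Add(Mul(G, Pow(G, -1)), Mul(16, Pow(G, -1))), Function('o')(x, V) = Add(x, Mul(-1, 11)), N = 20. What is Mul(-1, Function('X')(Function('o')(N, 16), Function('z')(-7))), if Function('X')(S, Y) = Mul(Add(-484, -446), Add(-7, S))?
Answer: 1860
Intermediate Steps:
Function('o')(x, V) = Add(-11, x) (Function('o')(x, V) = Add(x, -11) = Add(-11, x))
Function('z')(G) = Add(1, Mul(16, Pow(G, -1)))
Function('X')(S, Y) = Add(6510, Mul(-930, S)) (Function('X')(S, Y) = Mul(-930, Add(-7, S)) = Add(6510, Mul(-930, S)))
Mul(-1, Function('X')(Function('o')(N, 16), Function('z')(-7))) = Mul(-1, Add(6510, Mul(-930, Add(-11, 20)))) = Mul(-1, Add(6510, Mul(-930, 9))) = Mul(-1, Add(6510, -8370)) = Mul(-1, -1860) = 1860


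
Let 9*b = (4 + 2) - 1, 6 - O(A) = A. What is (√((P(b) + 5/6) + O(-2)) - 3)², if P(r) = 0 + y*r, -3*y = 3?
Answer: 311/18 - √298 ≈ 0.015101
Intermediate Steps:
y = -1 (y = -⅓*3 = -1)
O(A) = 6 - A
b = 5/9 (b = ((4 + 2) - 1)/9 = (6 - 1)/9 = (⅑)*5 = 5/9 ≈ 0.55556)
P(r) = -r (P(r) = 0 - r = -r)
(√((P(b) + 5/6) + O(-2)) - 3)² = (√((-1*5/9 + 5/6) + (6 - 1*(-2))) - 3)² = (√((-5/9 + 5*(⅙)) + (6 + 2)) - 3)² = (√((-5/9 + ⅚) + 8) - 3)² = (√(5/18 + 8) - 3)² = (√(149/18) - 3)² = (√298/6 - 3)² = (-3 + √298/6)²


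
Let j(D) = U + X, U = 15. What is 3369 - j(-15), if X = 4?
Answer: 3350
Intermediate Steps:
j(D) = 19 (j(D) = 15 + 4 = 19)
3369 - j(-15) = 3369 - 1*19 = 3369 - 19 = 3350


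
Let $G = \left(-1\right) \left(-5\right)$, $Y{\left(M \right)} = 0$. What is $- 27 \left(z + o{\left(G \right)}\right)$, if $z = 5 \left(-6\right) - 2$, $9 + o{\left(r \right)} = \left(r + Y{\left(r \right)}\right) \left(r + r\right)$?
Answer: $-243$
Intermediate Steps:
$G = 5$
$o{\left(r \right)} = -9 + 2 r^{2}$ ($o{\left(r \right)} = -9 + \left(r + 0\right) \left(r + r\right) = -9 + r 2 r = -9 + 2 r^{2}$)
$z = -32$ ($z = -30 - 2 = -32$)
$- 27 \left(z + o{\left(G \right)}\right) = - 27 \left(-32 - \left(9 - 2 \cdot 5^{2}\right)\right) = - 27 \left(-32 + \left(-9 + 2 \cdot 25\right)\right) = - 27 \left(-32 + \left(-9 + 50\right)\right) = - 27 \left(-32 + 41\right) = \left(-27\right) 9 = -243$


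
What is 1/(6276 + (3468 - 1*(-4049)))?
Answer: 1/13793 ≈ 7.2501e-5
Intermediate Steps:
1/(6276 + (3468 - 1*(-4049))) = 1/(6276 + (3468 + 4049)) = 1/(6276 + 7517) = 1/13793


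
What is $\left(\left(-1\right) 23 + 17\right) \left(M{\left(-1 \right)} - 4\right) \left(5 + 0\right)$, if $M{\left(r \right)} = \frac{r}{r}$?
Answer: $90$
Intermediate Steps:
$M{\left(r \right)} = 1$
$\left(\left(-1\right) 23 + 17\right) \left(M{\left(-1 \right)} - 4\right) \left(5 + 0\right) = \left(\left(-1\right) 23 + 17\right) \left(1 - 4\right) \left(5 + 0\right) = \left(-23 + 17\right) \left(-3\right) 5 = \left(-6\right) \left(-3\right) 5 = 18 \cdot 5 = 90$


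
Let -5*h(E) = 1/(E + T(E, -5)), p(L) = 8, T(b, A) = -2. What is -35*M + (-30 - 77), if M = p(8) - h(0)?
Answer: -767/2 ≈ -383.50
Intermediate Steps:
h(E) = -1/(5*(-2 + E)) (h(E) = -1/(5*(E - 2)) = -1/(5*(-2 + E)))
M = 79/10 (M = 8 - (-1)/(-10 + 5*0) = 8 - (-1)/(-10 + 0) = 8 - (-1)/(-10) = 8 - (-1)*(-1)/10 = 8 - 1*⅒ = 8 - ⅒ = 79/10 ≈ 7.9000)
-35*M + (-30 - 77) = -35*79/10 + (-30 - 77) = -553/2 - 107 = -767/2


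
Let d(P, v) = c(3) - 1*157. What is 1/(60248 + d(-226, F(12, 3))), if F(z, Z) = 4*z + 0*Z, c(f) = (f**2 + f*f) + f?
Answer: 1/60112 ≈ 1.6636e-5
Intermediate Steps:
c(f) = f + 2*f**2 (c(f) = (f**2 + f**2) + f = 2*f**2 + f = f + 2*f**2)
F(z, Z) = 4*z (F(z, Z) = 4*z + 0 = 4*z)
d(P, v) = -136 (d(P, v) = 3*(1 + 2*3) - 1*157 = 3*(1 + 6) - 157 = 3*7 - 157 = 21 - 157 = -136)
1/(60248 + d(-226, F(12, 3))) = 1/(60248 - 136) = 1/60112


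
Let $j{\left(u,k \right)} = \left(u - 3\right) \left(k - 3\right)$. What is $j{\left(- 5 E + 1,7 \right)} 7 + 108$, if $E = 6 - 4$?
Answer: $-228$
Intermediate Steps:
$E = 2$
$j{\left(u,k \right)} = \left(-3 + k\right) \left(-3 + u\right)$ ($j{\left(u,k \right)} = \left(-3 + u\right) \left(-3 + k\right) = \left(-3 + k\right) \left(-3 + u\right)$)
$j{\left(- 5 E + 1,7 \right)} 7 + 108 = \left(9 - 21 - 3 \left(\left(-5\right) 2 + 1\right) + 7 \left(\left(-5\right) 2 + 1\right)\right) 7 + 108 = \left(9 - 21 - 3 \left(-10 + 1\right) + 7 \left(-10 + 1\right)\right) 7 + 108 = \left(9 - 21 - -27 + 7 \left(-9\right)\right) 7 + 108 = \left(9 - 21 + 27 - 63\right) 7 + 108 = \left(-48\right) 7 + 108 = -336 + 108 = -228$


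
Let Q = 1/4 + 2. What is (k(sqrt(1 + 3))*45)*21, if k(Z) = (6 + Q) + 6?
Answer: 53865/4 ≈ 13466.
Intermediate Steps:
Q = 9/4 (Q = 1*(1/4) + 2 = 1/4 + 2 = 9/4 ≈ 2.2500)
k(Z) = 57/4 (k(Z) = (6 + 9/4) + 6 = 33/4 + 6 = 57/4)
(k(sqrt(1 + 3))*45)*21 = ((57/4)*45)*21 = (2565/4)*21 = 53865/4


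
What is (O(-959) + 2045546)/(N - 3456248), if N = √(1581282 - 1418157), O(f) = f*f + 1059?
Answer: -10252220054928/11945650074379 - 222471450*√29/11945650074379 ≈ -0.85834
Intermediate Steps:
O(f) = 1059 + f² (O(f) = f² + 1059 = 1059 + f²)
N = 75*√29 (N = √163125 = 75*√29 ≈ 403.89)
(O(-959) + 2045546)/(N - 3456248) = ((1059 + (-959)²) + 2045546)/(75*√29 - 3456248) = ((1059 + 919681) + 2045546)/(-3456248 + 75*√29) = (920740 + 2045546)/(-3456248 + 75*√29) = 2966286/(-3456248 + 75*√29)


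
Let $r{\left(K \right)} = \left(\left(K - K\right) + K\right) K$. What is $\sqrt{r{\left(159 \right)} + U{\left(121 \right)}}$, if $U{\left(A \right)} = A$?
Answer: $\sqrt{25402} \approx 159.38$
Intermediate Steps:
$r{\left(K \right)} = K^{2}$ ($r{\left(K \right)} = \left(0 + K\right) K = K K = K^{2}$)
$\sqrt{r{\left(159 \right)} + U{\left(121 \right)}} = \sqrt{159^{2} + 121} = \sqrt{25281 + 121} = \sqrt{25402}$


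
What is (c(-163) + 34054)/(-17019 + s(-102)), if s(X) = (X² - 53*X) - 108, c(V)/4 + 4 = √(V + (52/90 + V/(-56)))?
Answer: -11346/439 - I*√28137830/138285 ≈ -25.845 - 0.038359*I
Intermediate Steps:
c(V) = -16 + 4*√(26/45 + 55*V/56) (c(V) = -16 + 4*√(V + (52/90 + V/(-56))) = -16 + 4*√(V + (52*(1/90) + V*(-1/56))) = -16 + 4*√(V + (26/45 - V/56)) = -16 + 4*√(26/45 + 55*V/56))
s(X) = -108 + X² - 53*X
(c(-163) + 34054)/(-17019 + s(-102)) = ((-16 + √(101920 + 173250*(-163))/105) + 34054)/(-17019 + (-108 + (-102)² - 53*(-102))) = ((-16 + √(101920 - 28239750)/105) + 34054)/(-17019 + (-108 + 10404 + 5406)) = ((-16 + √(-28137830)/105) + 34054)/(-17019 + 15702) = ((-16 + (I*√28137830)/105) + 34054)/(-1317) = ((-16 + I*√28137830/105) + 34054)*(-1/1317) = (34038 + I*√28137830/105)*(-1/1317) = -11346/439 - I*√28137830/138285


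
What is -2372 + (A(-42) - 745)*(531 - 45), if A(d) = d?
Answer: -384854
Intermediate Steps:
-2372 + (A(-42) - 745)*(531 - 45) = -2372 + (-42 - 745)*(531 - 45) = -2372 - 787*486 = -2372 - 382482 = -384854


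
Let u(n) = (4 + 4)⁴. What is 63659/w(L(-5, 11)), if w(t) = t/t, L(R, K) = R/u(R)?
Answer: 63659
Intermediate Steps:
u(n) = 4096 (u(n) = 8⁴ = 4096)
L(R, K) = R/4096
w(t) = 1
63659/w(L(-5, 11)) = 63659/1 = 63659*1 = 63659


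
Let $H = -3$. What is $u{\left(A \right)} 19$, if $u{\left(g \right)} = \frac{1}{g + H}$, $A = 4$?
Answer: $19$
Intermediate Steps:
$u{\left(g \right)} = \frac{1}{-3 + g}$ ($u{\left(g \right)} = \frac{1}{g - 3} = \frac{1}{-3 + g}$)
$u{\left(A \right)} 19 = \frac{1}{-3 + 4} \cdot 19 = 1^{-1} \cdot 19 = 1 \cdot 19 = 19$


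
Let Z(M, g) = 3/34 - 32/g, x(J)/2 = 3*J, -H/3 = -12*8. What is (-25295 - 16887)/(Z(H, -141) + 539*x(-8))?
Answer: 8792196/5392559 ≈ 1.6304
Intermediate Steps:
H = 288 (H = -(-36)*8 = -3*(-96) = 288)
x(J) = 6*J (x(J) = 2*(3*J) = 6*J)
Z(M, g) = 3/34 - 32/g (Z(M, g) = 3*(1/34) - 32/g = 3/34 - 32/g)
(-25295 - 16887)/(Z(H, -141) + 539*x(-8)) = (-25295 - 16887)/((3/34 - 32/(-141)) + 539*(6*(-8))) = -42182/((3/34 - 32*(-1/141)) + 539*(-48)) = -42182/((3/34 + 32/141) - 25872) = -42182/(1511/4794 - 25872) = -42182/(-124028857/4794) = -42182*(-4794/124028857) = 8792196/5392559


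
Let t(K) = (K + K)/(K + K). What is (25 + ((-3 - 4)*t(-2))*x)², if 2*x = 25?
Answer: 15625/4 ≈ 3906.3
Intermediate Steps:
x = 25/2 (x = (½)*25 = 25/2 ≈ 12.500)
t(K) = 1 (t(K) = (2*K)/((2*K)) = (2*K)*(1/(2*K)) = 1)
(25 + ((-3 - 4)*t(-2))*x)² = (25 + ((-3 - 4)*1)*(25/2))² = (25 - 7*1*(25/2))² = (25 - 7*25/2)² = (25 - 175/2)² = (-125/2)² = 15625/4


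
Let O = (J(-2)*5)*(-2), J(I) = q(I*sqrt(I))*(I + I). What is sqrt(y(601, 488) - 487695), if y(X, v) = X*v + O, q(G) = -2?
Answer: I*sqrt(194487) ≈ 441.01*I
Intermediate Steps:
J(I) = -4*I (J(I) = -2*(I + I) = -4*I)
O = -80 (O = (-4*(-2)*5)*(-2) = (8*5)*(-2) = 40*(-2) = -80)
y(X, v) = -80 + X*v (y(X, v) = X*v - 80 = -80 + X*v)
sqrt(y(601, 488) - 487695) = sqrt((-80 + 601*488) - 487695) = sqrt((-80 + 293288) - 487695) = sqrt(293208 - 487695) = sqrt(-194487) = I*sqrt(194487)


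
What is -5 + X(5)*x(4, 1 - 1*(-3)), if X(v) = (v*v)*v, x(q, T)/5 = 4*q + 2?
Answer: 11245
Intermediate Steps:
x(q, T) = 10 + 20*q (x(q, T) = 5*(4*q + 2) = 5*(2 + 4*q) = 10 + 20*q)
X(v) = v³ (X(v) = v²*v = v³)
-5 + X(5)*x(4, 1 - 1*(-3)) = -5 + 5³*(10 + 20*4) = -5 + 125*(10 + 80) = -5 + 125*90 = -5 + 11250 = 11245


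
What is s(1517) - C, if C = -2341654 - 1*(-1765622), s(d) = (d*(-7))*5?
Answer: 522937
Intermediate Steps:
s(d) = -35*d (s(d) = -7*d*5 = -35*d)
C = -576032 (C = -2341654 + 1765622 = -576032)
s(1517) - C = -35*1517 - 1*(-576032) = -53095 + 576032 = 522937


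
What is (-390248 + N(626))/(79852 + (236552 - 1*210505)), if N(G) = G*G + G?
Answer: 2254/105899 ≈ 0.021284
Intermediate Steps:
N(G) = G + G**2 (N(G) = G**2 + G = G + G**2)
(-390248 + N(626))/(79852 + (236552 - 1*210505)) = (-390248 + 626*(1 + 626))/(79852 + (236552 - 1*210505)) = (-390248 + 626*627)/(79852 + (236552 - 210505)) = (-390248 + 392502)/(79852 + 26047) = 2254/105899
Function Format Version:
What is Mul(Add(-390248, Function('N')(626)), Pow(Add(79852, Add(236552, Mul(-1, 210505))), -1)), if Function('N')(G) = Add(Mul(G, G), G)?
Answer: Rational(2254, 105899) ≈ 0.021284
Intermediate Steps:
Function('N')(G) = Add(G, Pow(G, 2)) (Function('N')(G) = Add(Pow(G, 2), G) = Add(G, Pow(G, 2)))
Mul(Add(-390248, Function('N')(626)), Pow(Add(79852, Add(236552, Mul(-1, 210505))), -1)) = Mul(Add(-390248, Mul(626, Add(1, 626))), Pow(Add(79852, Add(236552, Mul(-1, 210505))), -1)) = Mul(Add(-390248, Mul(626, 627)), Pow(Add(79852, Add(236552, -210505)), -1)) = Mul(Add(-390248, 392502), Pow(Add(79852, 26047), -1)) = Mul(2254, Pow(105899, -1)) = Mul(2254, Rational(1, 105899)) = Rational(2254, 105899)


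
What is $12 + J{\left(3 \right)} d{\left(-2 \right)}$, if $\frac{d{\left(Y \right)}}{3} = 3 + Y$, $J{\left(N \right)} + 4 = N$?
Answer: $9$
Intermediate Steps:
$J{\left(N \right)} = -4 + N$
$d{\left(Y \right)} = 9 + 3 Y$ ($d{\left(Y \right)} = 3 \left(3 + Y\right) = 9 + 3 Y$)
$12 + J{\left(3 \right)} d{\left(-2 \right)} = 12 + \left(-4 + 3\right) \left(9 + 3 \left(-2\right)\right) = 12 - \left(9 - 6\right) = 12 - 3 = 9$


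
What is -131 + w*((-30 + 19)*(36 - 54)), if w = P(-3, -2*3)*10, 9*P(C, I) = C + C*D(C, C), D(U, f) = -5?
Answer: 2509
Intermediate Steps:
P(C, I) = -4*C/9 (P(C, I) = (C + C*(-5))/9 = (C - 5*C)/9 = (-4*C)/9 = -4*C/9)
w = 40/3 (w = -4/9*(-3)*10 = (4/3)*10 = 40/3 ≈ 13.333)
-131 + w*((-30 + 19)*(36 - 54)) = -131 + 40*((-30 + 19)*(36 - 54))/3 = -131 + 40*(-11*(-18))/3 = -131 + (40/3)*198 = -131 + 2640 = 2509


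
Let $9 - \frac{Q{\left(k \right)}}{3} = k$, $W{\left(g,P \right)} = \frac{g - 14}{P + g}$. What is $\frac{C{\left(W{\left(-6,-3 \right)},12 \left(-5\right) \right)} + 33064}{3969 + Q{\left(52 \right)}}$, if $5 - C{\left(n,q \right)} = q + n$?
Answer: $\frac{298141}{34560} \approx 8.6268$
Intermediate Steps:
$W{\left(g,P \right)} = \frac{-14 + g}{P + g}$
$C{\left(n,q \right)} = 5 - n - q$ ($C{\left(n,q \right)} = 5 - \left(q + n\right) = 5 - \left(n + q\right) = 5 - n - q$)
$Q{\left(k \right)} = 27 - 3 k$
$\frac{C{\left(W{\left(-6,-3 \right)},12 \left(-5\right) \right)} + 33064}{3969 + Q{\left(52 \right)}} = \frac{\left(5 - \frac{-14 - 6}{-3 - 6} - 12 \left(-5\right)\right) + 33064}{3969 + \left(27 - 156\right)} = \frac{\left(5 - \frac{1}{-9} \left(-20\right) - -60\right) + 33064}{3969 + \left(27 - 156\right)} = \frac{\left(5 - \left(- \frac{1}{9}\right) \left(-20\right) + 60\right) + 33064}{3969 - 129} = \frac{\left(5 - \frac{20}{9} + 60\right) + 33064}{3840} = \left(\left(5 - \frac{20}{9} + 60\right) + 33064\right) \frac{1}{3840} = \left(\frac{565}{9} + 33064\right) \frac{1}{3840} = \frac{298141}{9} \cdot \frac{1}{3840} = \frac{298141}{34560}$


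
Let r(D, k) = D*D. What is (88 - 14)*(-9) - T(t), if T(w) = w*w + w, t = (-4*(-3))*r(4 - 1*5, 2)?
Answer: -822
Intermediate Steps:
r(D, k) = D²
t = 12 (t = (-4*(-3))*(4 - 1*5)² = 12*(4 - 5)² = 12*(-1)² = 12*1 = 12)
T(w) = w + w² (T(w) = w² + w = w + w²)
(88 - 14)*(-9) - T(t) = (88 - 14)*(-9) - 12*(1 + 12) = 74*(-9) - 12*13 = -666 - 1*156 = -666 - 156 = -822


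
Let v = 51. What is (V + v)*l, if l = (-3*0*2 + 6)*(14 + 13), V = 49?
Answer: 16200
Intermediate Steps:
l = 162 (l = (0*2 + 6)*27 = (0 + 6)*27 = 6*27 = 162)
(V + v)*l = (49 + 51)*162 = 100*162 = 16200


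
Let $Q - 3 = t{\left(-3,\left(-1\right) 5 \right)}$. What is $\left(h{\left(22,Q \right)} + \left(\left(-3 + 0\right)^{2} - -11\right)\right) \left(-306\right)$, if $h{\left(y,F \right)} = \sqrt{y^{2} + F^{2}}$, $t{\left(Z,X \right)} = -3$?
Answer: $-12852$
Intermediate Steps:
$Q = 0$ ($Q = 3 - 3 = 0$)
$h{\left(y,F \right)} = \sqrt{F^{2} + y^{2}}$
$\left(h{\left(22,Q \right)} + \left(\left(-3 + 0\right)^{2} - -11\right)\right) \left(-306\right) = \left(\sqrt{0^{2} + 22^{2}} + \left(\left(-3 + 0\right)^{2} - -11\right)\right) \left(-306\right) = \left(\sqrt{0 + 484} + \left(\left(-3\right)^{2} + 11\right)\right) \left(-306\right) = \left(\sqrt{484} + \left(9 + 11\right)\right) \left(-306\right) = \left(22 + 20\right) \left(-306\right) = 42 \left(-306\right) = -12852$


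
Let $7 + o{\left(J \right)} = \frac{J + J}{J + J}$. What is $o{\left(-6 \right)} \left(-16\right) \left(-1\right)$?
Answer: $-96$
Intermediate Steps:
$o{\left(J \right)} = -6$ ($o{\left(J \right)} = -7 + \frac{J + J}{J + J} = -7 + \frac{2 J}{2 J} = -7 + 2 J \frac{1}{2 J} = -7 + 1 = -6$)
$o{\left(-6 \right)} \left(-16\right) \left(-1\right) = \left(-6\right) \left(-16\right) \left(-1\right) = 96 \left(-1\right) = -96$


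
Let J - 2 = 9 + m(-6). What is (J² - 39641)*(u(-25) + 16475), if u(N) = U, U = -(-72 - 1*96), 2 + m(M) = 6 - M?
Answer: -652405600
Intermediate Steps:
m(M) = 4 - M (m(M) = -2 + (6 - M) = 4 - M)
U = 168 (U = -(-72 - 96) = -1*(-168) = 168)
u(N) = 168
J = 21 (J = 2 + (9 + (4 - 1*(-6))) = 2 + (9 + (4 + 6)) = 2 + (9 + 10) = 2 + 19 = 21)
(J² - 39641)*(u(-25) + 16475) = (21² - 39641)*(168 + 16475) = (441 - 39641)*16643 = -39200*16643 = -652405600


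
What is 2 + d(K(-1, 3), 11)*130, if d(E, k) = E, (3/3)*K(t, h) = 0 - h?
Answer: -388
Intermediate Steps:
K(t, h) = -h (K(t, h) = 0 - h = -h)
2 + d(K(-1, 3), 11)*130 = 2 - 1*3*130 = 2 - 3*130 = 2 - 390 = -388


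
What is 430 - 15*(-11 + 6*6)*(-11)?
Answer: 4555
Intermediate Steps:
430 - 15*(-11 + 6*6)*(-11) = 430 - 15*(-11 + 36)*(-11) = 430 - 375*(-11) = 430 - 15*(-275) = 430 + 4125 = 4555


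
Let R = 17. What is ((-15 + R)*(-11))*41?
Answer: -902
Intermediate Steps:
((-15 + R)*(-11))*41 = ((-15 + 17)*(-11))*41 = (2*(-11))*41 = -22*41 = -902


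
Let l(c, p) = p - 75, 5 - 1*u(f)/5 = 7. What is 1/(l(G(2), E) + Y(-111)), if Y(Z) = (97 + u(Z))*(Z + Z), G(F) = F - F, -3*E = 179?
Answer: -3/58346 ≈ -5.1417e-5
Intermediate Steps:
u(f) = -10 (u(f) = 25 - 5*7 = 25 - 35 = -10)
E = -179/3 (E = -⅓*179 = -179/3 ≈ -59.667)
G(F) = 0
l(c, p) = -75 + p
Y(Z) = 174*Z (Y(Z) = (97 - 10)*(Z + Z) = 87*(2*Z) = 174*Z)
1/(l(G(2), E) + Y(-111)) = 1/((-75 - 179/3) + 174*(-111)) = 1/(-404/3 - 19314) = 1/(-58346/3) = -3/58346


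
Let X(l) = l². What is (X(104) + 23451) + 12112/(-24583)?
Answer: 842373549/24583 ≈ 34267.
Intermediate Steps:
(X(104) + 23451) + 12112/(-24583) = (104² + 23451) + 12112/(-24583) = (10816 + 23451) + 12112*(-1/24583) = 34267 - 12112/24583 = 842373549/24583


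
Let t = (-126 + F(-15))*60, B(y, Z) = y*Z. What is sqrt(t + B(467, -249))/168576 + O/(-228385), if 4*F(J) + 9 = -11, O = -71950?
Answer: 14390/45677 + I*sqrt(124143)/168576 ≈ 0.31504 + 0.0020901*I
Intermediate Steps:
F(J) = -5 (F(J) = -9/4 + (1/4)*(-11) = -9/4 - 11/4 = -5)
B(y, Z) = Z*y
t = -7860 (t = (-126 - 5)*60 = -131*60 = -7860)
sqrt(t + B(467, -249))/168576 + O/(-228385) = sqrt(-7860 - 249*467)/168576 - 71950/(-228385) = sqrt(-7860 - 116283)*(1/168576) - 71950*(-1/228385) = sqrt(-124143)*(1/168576) + 14390/45677 = (I*sqrt(124143))*(1/168576) + 14390/45677 = I*sqrt(124143)/168576 + 14390/45677 = 14390/45677 + I*sqrt(124143)/168576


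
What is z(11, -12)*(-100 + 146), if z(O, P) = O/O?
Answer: 46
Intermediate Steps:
z(O, P) = 1
z(11, -12)*(-100 + 146) = 1*(-100 + 146) = 1*46 = 46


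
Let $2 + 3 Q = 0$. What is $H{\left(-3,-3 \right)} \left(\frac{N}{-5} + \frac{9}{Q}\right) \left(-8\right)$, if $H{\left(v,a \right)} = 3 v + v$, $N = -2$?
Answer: $- \frac{6288}{5} \approx -1257.6$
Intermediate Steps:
$Q = - \frac{2}{3}$ ($Q = - \frac{2}{3} + \frac{1}{3} \cdot 0 = - \frac{2}{3} + 0 = - \frac{2}{3} \approx -0.66667$)
$H{\left(v,a \right)} = 4 v$
$H{\left(-3,-3 \right)} \left(\frac{N}{-5} + \frac{9}{Q}\right) \left(-8\right) = 4 \left(-3\right) \left(- \frac{2}{-5} + \frac{9}{- \frac{2}{3}}\right) \left(-8\right) = - 12 \left(\left(-2\right) \left(- \frac{1}{5}\right) + 9 \left(- \frac{3}{2}\right)\right) \left(-8\right) = - 12 \left(\frac{2}{5} - \frac{27}{2}\right) \left(-8\right) = \left(-12\right) \left(- \frac{131}{10}\right) \left(-8\right) = \frac{786}{5} \left(-8\right) = - \frac{6288}{5}$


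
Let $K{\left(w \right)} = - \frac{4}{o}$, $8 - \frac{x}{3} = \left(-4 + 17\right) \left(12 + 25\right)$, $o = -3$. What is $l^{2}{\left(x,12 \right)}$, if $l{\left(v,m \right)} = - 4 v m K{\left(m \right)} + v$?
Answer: $7991823609$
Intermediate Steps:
$x = -1419$ ($x = 24 - 3 \left(-4 + 17\right) \left(12 + 25\right) = 24 - 3 \cdot 13 \cdot 37 = 24 - 1443 = -1419$)
$K{\left(w \right)} = \frac{4}{3}$ ($K{\left(w \right)} = - \frac{4}{-3} = \left(-4\right) \left(- \frac{1}{3}\right) = \frac{4}{3}$)
$l{\left(v,m \right)} = v - \frac{16 m v}{3}$ ($l{\left(v,m \right)} = - 4 v m \frac{4}{3} + v = - 4 m v \frac{4}{3} + v = - 4 \frac{4 m v}{3} + v = - \frac{16 m v}{3} + v = v - \frac{16 m v}{3}$)
$l^{2}{\left(x,12 \right)} = \left(\frac{1}{3} \left(-1419\right) \left(3 - 192\right)\right)^{2} = \left(\frac{1}{3} \left(-1419\right) \left(-189\right)\right)^{2} = 89397^{2} = 7991823609$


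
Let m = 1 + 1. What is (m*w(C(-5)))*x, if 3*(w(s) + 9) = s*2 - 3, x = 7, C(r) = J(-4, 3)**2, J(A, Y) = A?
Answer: 28/3 ≈ 9.3333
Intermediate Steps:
m = 2
C(r) = 16 (C(r) = (-4)**2 = 16)
w(s) = -10 + 2*s/3 (w(s) = -9 + (s*2 - 3)/3 = -9 + (2*s - 3)/3 = -9 + (-3 + 2*s)/3 = -9 + (-1 + 2*s/3) = -10 + 2*s/3)
(m*w(C(-5)))*x = (2*(-10 + (2/3)*16))*7 = (2*(-10 + 32/3))*7 = (2*(2/3))*7 = (4/3)*7 = 28/3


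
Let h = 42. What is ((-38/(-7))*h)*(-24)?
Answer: -5472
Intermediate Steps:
((-38/(-7))*h)*(-24) = (-38/(-7)*42)*(-24) = (-38*(-1/7)*42)*(-24) = ((38/7)*42)*(-24) = 228*(-24) = -5472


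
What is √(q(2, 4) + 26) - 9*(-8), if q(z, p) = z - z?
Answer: 72 + √26 ≈ 77.099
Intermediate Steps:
q(z, p) = 0
√(q(2, 4) + 26) - 9*(-8) = √(0 + 26) - 9*(-8) = √26 + 72 = 72 + √26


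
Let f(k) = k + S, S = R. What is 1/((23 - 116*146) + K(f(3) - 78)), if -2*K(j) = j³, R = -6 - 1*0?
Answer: 2/497615 ≈ 4.0192e-6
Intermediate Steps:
R = -6 (R = -6 + 0 = -6)
S = -6
f(k) = -6 + k (f(k) = k - 6 = -6 + k)
K(j) = -j³/2
1/((23 - 116*146) + K(f(3) - 78)) = 1/((23 - 116*146) - ((-6 + 3) - 78)³/2) = 1/((23 - 16936) - (-3 - 78)³/2) = 1/(-16913 - ½*(-81)³) = 1/(-16913 - ½*(-531441)) = 1/(-16913 + 531441/2) = 1/(497615/2) = 2/497615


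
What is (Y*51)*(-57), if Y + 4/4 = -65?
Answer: 191862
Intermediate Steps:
Y = -66 (Y = -1 - 65 = -66)
(Y*51)*(-57) = -66*51*(-57) = -3366*(-57) = 191862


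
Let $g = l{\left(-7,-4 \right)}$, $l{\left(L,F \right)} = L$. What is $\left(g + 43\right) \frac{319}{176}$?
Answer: $\frac{261}{4} \approx 65.25$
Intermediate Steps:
$g = -7$
$\left(g + 43\right) \frac{319}{176} = \left(-7 + 43\right) \frac{319}{176} = 36 \cdot 319 \cdot \frac{1}{176} = 36 \cdot \frac{29}{16} = \frac{261}{4}$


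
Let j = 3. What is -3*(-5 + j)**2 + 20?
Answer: 8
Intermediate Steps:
-3*(-5 + j)**2 + 20 = -3*(-5 + 3)**2 + 20 = -3*(-2)**2 + 20 = -3*4 + 20 = -12 + 20 = 8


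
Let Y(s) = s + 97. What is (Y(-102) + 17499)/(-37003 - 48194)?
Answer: -17494/85197 ≈ -0.20534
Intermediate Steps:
Y(s) = 97 + s
(Y(-102) + 17499)/(-37003 - 48194) = ((97 - 102) + 17499)/(-37003 - 48194) = (-5 + 17499)/(-85197) = 17494*(-1/85197) = -17494/85197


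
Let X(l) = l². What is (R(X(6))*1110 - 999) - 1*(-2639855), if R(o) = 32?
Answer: 2674376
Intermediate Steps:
(R(X(6))*1110 - 999) - 1*(-2639855) = (32*1110 - 999) - 1*(-2639855) = (35520 - 999) + 2639855 = 34521 + 2639855 = 2674376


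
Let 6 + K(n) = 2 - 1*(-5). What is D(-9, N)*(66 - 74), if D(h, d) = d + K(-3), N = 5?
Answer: -48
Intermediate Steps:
K(n) = 1 (K(n) = -6 + (2 - 1*(-5)) = -6 + (2 + 5) = -6 + 7 = 1)
D(h, d) = 1 + d (D(h, d) = d + 1 = 1 + d)
D(-9, N)*(66 - 74) = (1 + 5)*(66 - 74) = 6*(-8) = -48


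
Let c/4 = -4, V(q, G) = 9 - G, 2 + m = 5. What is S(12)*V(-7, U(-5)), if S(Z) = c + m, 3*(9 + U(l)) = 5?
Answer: -637/3 ≈ -212.33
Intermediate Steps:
m = 3 (m = -2 + 5 = 3)
U(l) = -22/3 (U(l) = -9 + (⅓)*5 = -9 + 5/3 = -22/3)
c = -16 (c = 4*(-4) = -16)
S(Z) = -13 (S(Z) = -16 + 3 = -13)
S(12)*V(-7, U(-5)) = -13*(9 - 1*(-22/3)) = -13*(9 + 22/3) = -13*49/3 = -637/3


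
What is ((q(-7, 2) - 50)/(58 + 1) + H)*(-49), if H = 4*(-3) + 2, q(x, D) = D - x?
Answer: 30919/59 ≈ 524.05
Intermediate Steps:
H = -10 (H = -12 + 2 = -10)
((q(-7, 2) - 50)/(58 + 1) + H)*(-49) = (((2 - 1*(-7)) - 50)/(58 + 1) - 10)*(-49) = (((2 + 7) - 50)/59 - 10)*(-49) = ((9 - 50)*(1/59) - 10)*(-49) = (-41*1/59 - 10)*(-49) = (-41/59 - 10)*(-49) = -631/59*(-49) = 30919/59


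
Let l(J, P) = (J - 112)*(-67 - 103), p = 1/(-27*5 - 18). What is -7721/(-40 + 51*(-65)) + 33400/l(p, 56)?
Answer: 233166077/57494635 ≈ 4.0554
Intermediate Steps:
p = -1/153 (p = 1/(-135 - 18) = 1/(-153) = -1/153 ≈ -0.0065359)
l(J, P) = 19040 - 170*J (l(J, P) = (-112 + J)*(-170) = 19040 - 170*J)
-7721/(-40 + 51*(-65)) + 33400/l(p, 56) = -7721/(-40 + 51*(-65)) + 33400/(19040 - 170*(-1/153)) = -7721/(-40 - 3315) + 33400/(19040 + 10/9) = -7721/(-3355) + 33400/(171370/9) = -7721*(-1/3355) + 33400*(9/171370) = 7721/3355 + 30060/17137 = 233166077/57494635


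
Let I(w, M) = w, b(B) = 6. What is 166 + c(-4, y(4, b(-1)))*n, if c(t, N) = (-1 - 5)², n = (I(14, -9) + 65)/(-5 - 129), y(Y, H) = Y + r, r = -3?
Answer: 9700/67 ≈ 144.78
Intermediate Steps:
y(Y, H) = -3 + Y (y(Y, H) = Y - 3 = -3 + Y)
n = -79/134 (n = (14 + 65)/(-5 - 129) = 79/(-134) = 79*(-1/134) = -79/134 ≈ -0.58955)
c(t, N) = 36 (c(t, N) = (-6)² = 36)
166 + c(-4, y(4, b(-1)))*n = 166 + 36*(-79/134) = 166 - 1422/67 = 9700/67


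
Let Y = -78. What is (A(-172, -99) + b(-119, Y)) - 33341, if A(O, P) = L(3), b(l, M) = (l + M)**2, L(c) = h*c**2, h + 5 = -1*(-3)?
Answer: 5450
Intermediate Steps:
h = -2 (h = -5 - 1*(-3) = -5 + 3 = -2)
L(c) = -2*c**2
b(l, M) = (M + l)**2
A(O, P) = -18 (A(O, P) = -2*3**2 = -2*9 = -18)
(A(-172, -99) + b(-119, Y)) - 33341 = (-18 + (-78 - 119)**2) - 33341 = (-18 + (-197)**2) - 33341 = (-18 + 38809) - 33341 = 38791 - 33341 = 5450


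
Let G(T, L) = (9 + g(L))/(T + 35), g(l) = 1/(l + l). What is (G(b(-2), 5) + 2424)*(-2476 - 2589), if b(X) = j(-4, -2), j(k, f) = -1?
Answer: -834966263/68 ≈ -1.2279e+7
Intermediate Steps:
b(X) = -1
g(l) = 1/(2*l)
G(T, L) = (9 + 1/(2*L))/(35 + T) (G(T, L) = (9 + 1/(2*L))/(T + 35) = (9 + 1/(2*L))/(35 + T))
(G(b(-2), 5) + 2424)*(-2476 - 2589) = ((½)*(1 + 18*5)/(5*(35 - 1)) + 2424)*(-2476 - 2589) = ((½)*(⅕)*(1 + 90)/34 + 2424)*(-5065) = ((½)*(⅕)*(1/34)*91 + 2424)*(-5065) = (91/340 + 2424)*(-5065) = (824251/340)*(-5065) = -834966263/68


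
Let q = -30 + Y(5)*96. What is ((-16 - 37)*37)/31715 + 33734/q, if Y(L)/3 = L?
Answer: 21342176/894363 ≈ 23.863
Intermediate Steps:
Y(L) = 3*L
q = 1410 (q = -30 + (3*5)*96 = -30 + 15*96 = -30 + 1440 = 1410)
((-16 - 37)*37)/31715 + 33734/q = ((-16 - 37)*37)/31715 + 33734/1410 = -53*37*(1/31715) + 33734*(1/1410) = -1961*1/31715 + 16867/705 = -1961/31715 + 16867/705 = 21342176/894363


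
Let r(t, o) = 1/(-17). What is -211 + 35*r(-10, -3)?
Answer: -3622/17 ≈ -213.06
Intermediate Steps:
r(t, o) = -1/17
-211 + 35*r(-10, -3) = -211 + 35*(-1/17) = -211 - 35/17 = -3622/17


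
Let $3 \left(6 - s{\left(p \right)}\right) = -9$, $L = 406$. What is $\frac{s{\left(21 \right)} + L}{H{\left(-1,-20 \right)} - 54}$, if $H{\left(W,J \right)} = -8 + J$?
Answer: $- \frac{415}{82} \approx -5.061$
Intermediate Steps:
$s{\left(p \right)} = 9$ ($s{\left(p \right)} = 6 - -3 = 6 + 3 = 9$)
$\frac{s{\left(21 \right)} + L}{H{\left(-1,-20 \right)} - 54} = \frac{9 + 406}{\left(-8 - 20\right) - 54} = \frac{415}{-28 - 54} = \frac{415}{-82} = 415 \left(- \frac{1}{82}\right) = - \frac{415}{82}$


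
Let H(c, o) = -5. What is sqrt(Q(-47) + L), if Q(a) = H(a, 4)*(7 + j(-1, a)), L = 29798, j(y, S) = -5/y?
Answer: sqrt(29738) ≈ 172.45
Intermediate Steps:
Q(a) = -60 (Q(a) = -5*(7 - 5/(-1)) = -5*(7 - 5*(-1)) = -5*(7 + 5) = -5*12 = -60)
sqrt(Q(-47) + L) = sqrt(-60 + 29798) = sqrt(29738)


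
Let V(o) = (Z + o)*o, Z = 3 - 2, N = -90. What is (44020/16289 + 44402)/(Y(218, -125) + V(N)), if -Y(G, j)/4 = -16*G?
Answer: 361654099/178869509 ≈ 2.0219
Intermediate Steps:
Y(G, j) = 64*G (Y(G, j) = -(-64)*G = 64*G)
Z = 1
V(o) = o*(1 + o) (V(o) = (1 + o)*o = o*(1 + o))
(44020/16289 + 44402)/(Y(218, -125) + V(N)) = (44020/16289 + 44402)/(64*218 - 90*(1 - 90)) = (44020*(1/16289) + 44402)/(13952 - 90*(-89)) = (44020/16289 + 44402)/(13952 + 8010) = (723308198/16289)/21962 = (723308198/16289)*(1/21962) = 361654099/178869509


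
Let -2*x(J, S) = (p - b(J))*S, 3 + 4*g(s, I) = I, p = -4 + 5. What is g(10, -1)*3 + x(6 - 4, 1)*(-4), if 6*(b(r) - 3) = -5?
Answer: -16/3 ≈ -5.3333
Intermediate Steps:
b(r) = 13/6 (b(r) = 3 + (⅙)*(-5) = 3 - ⅚ = 13/6)
p = 1
g(s, I) = -¾ + I/4
x(J, S) = 7*S/12 (x(J, S) = -(1 - 1*13/6)*S/2 = -(1 - 13/6)*S/2 = -(-7)*S/12 = 7*S/12)
g(10, -1)*3 + x(6 - 4, 1)*(-4) = (-¾ + (¼)*(-1))*3 + ((7/12)*1)*(-4) = (-¾ - ¼)*3 + (7/12)*(-4) = -1*3 - 7/3 = -3 - 7/3 = -16/3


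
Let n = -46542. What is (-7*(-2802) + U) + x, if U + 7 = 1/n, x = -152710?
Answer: -6194879827/46542 ≈ -1.3310e+5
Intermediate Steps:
U = -325795/46542 (U = -7 + 1/(-46542) = -7 - 1/46542 = -325795/46542 ≈ -7.0000)
(-7*(-2802) + U) + x = (-7*(-2802) - 325795/46542) - 152710 = (19614 - 325795/46542) - 152710 = 912548993/46542 - 152710 = -6194879827/46542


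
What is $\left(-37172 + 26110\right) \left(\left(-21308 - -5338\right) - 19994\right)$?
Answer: $397833768$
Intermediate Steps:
$\left(-37172 + 26110\right) \left(\left(-21308 - -5338\right) - 19994\right) = - 11062 \left(\left(-21308 + 5338\right) - 19994\right) = - 11062 \left(-15970 - 19994\right) = \left(-11062\right) \left(-35964\right) = 397833768$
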